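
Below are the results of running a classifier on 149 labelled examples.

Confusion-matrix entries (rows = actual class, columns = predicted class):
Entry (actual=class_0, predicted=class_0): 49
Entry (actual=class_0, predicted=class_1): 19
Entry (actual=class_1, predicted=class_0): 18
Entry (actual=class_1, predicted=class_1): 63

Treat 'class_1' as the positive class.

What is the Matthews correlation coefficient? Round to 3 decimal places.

MCC = (TP·TN − FP·FN) / √((TP+FP)(TP+FN)(TN+FP)(TN+FN))
Numerator = 63·49 − 19·18 = 2745
Denominator = √(82·81·68·67) = √30260952 = 5500.9955
MCC = 2745 / 5500.9955 = 0.499

0.499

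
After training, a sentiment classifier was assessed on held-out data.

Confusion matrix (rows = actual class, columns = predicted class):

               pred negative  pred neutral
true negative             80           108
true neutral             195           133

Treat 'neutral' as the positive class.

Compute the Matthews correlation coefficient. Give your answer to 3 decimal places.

-0.163

MCC = (TP·TN − FP·FN) / √((TP+FP)(TP+FN)(TN+FP)(TN+FN))
Numerator = 133·80 − 108·195 = -10420
Denominator = √(241·328·188·275) = √4086781600 = 63927.9407
MCC = -10420 / 63927.9407 = -0.163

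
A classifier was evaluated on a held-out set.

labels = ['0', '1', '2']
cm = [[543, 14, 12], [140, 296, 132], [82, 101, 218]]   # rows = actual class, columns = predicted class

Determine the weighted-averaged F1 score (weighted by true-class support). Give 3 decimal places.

Per-class F1 score (2·TP/(2·TP+FP+FN)):
  0: TP=543, FP=140+82=222, FN=14+12=26 → 1086/1334 = 0.8141
  1: TP=296, FP=14+101=115, FN=140+132=272 → 592/979 = 0.6047
  2: TP=218, FP=12+132=144, FN=82+101=183 → 436/763 = 0.5714
Weighted-F1 score = Σ (supportᵢ/N)·F1 scoreᵢ with N=1538: (569/1538)·0.8141 + (568/1538)·0.6047 + (401/1538)·0.5714 = 0.673

0.673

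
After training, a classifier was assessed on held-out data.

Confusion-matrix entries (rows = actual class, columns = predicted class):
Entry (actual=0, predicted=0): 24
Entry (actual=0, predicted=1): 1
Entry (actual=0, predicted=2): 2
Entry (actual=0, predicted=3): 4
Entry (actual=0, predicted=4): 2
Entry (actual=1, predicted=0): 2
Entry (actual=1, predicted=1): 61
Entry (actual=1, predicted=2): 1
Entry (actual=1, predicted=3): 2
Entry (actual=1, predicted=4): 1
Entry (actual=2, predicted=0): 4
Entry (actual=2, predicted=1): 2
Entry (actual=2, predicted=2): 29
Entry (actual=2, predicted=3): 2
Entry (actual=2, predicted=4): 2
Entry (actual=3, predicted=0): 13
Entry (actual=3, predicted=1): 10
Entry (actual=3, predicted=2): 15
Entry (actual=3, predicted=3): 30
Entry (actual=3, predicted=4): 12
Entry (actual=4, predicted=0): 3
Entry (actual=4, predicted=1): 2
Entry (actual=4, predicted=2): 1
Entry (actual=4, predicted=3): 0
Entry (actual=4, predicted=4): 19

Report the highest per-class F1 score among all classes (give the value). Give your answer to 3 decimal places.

0.853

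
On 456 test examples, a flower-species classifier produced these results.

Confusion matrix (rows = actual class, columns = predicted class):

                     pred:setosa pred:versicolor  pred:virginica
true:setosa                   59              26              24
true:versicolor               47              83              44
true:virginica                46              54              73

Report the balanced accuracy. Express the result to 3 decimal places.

0.480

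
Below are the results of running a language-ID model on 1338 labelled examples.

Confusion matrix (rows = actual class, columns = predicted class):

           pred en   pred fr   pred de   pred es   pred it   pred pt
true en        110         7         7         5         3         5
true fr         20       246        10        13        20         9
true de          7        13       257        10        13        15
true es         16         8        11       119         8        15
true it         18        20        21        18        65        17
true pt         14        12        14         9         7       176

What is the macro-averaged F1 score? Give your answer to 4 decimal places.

0.6971

Per-class F1 score (2·TP/(2·TP+FP+FN)):
  en: TP=110, FP=20+7+16+18+14=75, FN=7+7+5+3+5=27 → 220/322 = 0.68323
  fr: TP=246, FP=7+13+8+20+12=60, FN=20+10+13+20+9=72 → 492/624 = 0.78846
  de: TP=257, FP=7+10+11+21+14=63, FN=7+13+10+13+15=58 → 514/635 = 0.80945
  es: TP=119, FP=5+13+10+18+9=55, FN=16+8+11+8+15=58 → 238/351 = 0.67806
  it: TP=65, FP=3+20+13+8+7=51, FN=18+20+21+18+17=94 → 130/275 = 0.47273
  pt: TP=176, FP=5+9+15+15+17=61, FN=14+12+14+9+7=56 → 352/469 = 0.75053
Macro-F1 score = mean = (0.68323 + 0.78846 + 0.80945 + 0.67806 + 0.47273 + 0.75053) / 6 = 0.6971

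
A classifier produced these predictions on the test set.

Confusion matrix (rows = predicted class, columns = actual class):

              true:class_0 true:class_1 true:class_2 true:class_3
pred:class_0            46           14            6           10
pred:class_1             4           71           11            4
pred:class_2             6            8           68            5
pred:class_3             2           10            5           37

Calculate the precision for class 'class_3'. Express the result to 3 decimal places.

Take TP from the diagonal, FP from the rest of the 'class_3' prediction marginal, FN from the rest of the 'class_3' actual marginal.
precision = TP/(TP+FP).
class_3: TP=37, FP=2+10+5=17 → 37/54 = 0.6852

0.685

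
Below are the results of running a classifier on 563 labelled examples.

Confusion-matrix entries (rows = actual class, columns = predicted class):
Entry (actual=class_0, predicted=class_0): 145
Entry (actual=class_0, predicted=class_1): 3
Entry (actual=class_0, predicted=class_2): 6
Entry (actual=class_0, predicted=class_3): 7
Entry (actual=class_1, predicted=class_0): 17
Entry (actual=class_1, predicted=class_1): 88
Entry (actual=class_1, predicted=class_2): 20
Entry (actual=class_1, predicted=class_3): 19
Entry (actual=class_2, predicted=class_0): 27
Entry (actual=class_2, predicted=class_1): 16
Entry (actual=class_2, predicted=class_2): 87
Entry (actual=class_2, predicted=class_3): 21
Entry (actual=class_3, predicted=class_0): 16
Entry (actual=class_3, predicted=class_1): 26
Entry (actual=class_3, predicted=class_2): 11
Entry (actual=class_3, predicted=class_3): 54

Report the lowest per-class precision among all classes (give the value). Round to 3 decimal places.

Per-class precision (TP/(TP+FP)):
  class_0: TP=145, FP=17+27+16=60 → 145/205 = 0.7073
  class_1: TP=88, FP=3+16+26=45 → 88/133 = 0.6617
  class_2: TP=87, FP=6+20+11=37 → 87/124 = 0.7016
  class_3: TP=54, FP=7+19+21=47 → 54/101 = 0.5347
Lowest is class 'class_3' with precision = 0.535.

0.535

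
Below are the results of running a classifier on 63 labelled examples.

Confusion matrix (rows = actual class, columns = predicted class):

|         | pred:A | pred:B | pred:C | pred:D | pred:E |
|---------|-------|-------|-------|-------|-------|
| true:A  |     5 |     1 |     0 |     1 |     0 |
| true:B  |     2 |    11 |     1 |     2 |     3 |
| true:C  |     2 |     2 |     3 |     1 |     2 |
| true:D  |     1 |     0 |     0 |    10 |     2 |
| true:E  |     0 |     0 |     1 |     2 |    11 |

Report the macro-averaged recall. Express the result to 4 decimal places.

Per-class recall (TP/(TP+FN)):
  A: TP=5, FN=1+0+1+0=2 → 5/7 = 0.71429
  B: TP=11, FN=2+1+2+3=8 → 11/19 = 0.57895
  C: TP=3, FN=2+2+1+2=7 → 3/10 = 0.30000
  D: TP=10, FN=1+0+0+2=3 → 10/13 = 0.76923
  E: TP=11, FN=0+0+1+2=3 → 11/14 = 0.78571
Macro-recall = mean = (0.71429 + 0.57895 + 0.30000 + 0.76923 + 0.78571) / 5 = 0.6296

0.6296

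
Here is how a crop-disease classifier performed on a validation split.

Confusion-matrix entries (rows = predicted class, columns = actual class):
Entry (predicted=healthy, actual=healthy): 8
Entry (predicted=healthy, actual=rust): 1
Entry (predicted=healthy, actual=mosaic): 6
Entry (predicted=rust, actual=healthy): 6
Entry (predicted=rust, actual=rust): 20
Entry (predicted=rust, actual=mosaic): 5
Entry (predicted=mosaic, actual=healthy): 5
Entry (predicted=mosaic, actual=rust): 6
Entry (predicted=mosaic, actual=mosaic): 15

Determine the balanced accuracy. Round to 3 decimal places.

Balanced accuracy = mean of per-class recall.
  healthy: recall = 8/19 = 0.4211
  rust: recall = 20/27 = 0.7407
  mosaic: recall = 15/26 = 0.5769
Mean = (0.4211 + 0.7407 + 0.5769) / 3 = 0.580

0.580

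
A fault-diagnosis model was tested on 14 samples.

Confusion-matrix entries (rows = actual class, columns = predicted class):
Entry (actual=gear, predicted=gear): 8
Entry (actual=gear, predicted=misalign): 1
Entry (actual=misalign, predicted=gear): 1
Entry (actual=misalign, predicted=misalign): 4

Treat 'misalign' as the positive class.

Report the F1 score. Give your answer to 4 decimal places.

Precision = TP/(TP+FP) = 4/5 = 0.8000
Recall = TP/(TP+FN) = 4/5 = 0.8000
F1 = 2·TP/(2·TP+FP+FN) = 8/10 = 0.8000

0.8000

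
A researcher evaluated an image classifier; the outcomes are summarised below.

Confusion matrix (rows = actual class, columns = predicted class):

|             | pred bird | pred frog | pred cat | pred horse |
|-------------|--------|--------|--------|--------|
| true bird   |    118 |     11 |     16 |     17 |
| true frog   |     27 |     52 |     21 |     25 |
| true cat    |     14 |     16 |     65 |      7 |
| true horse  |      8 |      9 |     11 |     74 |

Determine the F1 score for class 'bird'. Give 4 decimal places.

One-vs-rest for 'bird': TP = diagonal; FP = other classes predicted 'bird'; FN = 'bird' predicted as other.
F1 score = 2·TP/(2·TP+FP+FN).
bird: TP=118, FP=27+14+8=49, FN=11+16+17=44 → 236/329 = 0.71733

0.7173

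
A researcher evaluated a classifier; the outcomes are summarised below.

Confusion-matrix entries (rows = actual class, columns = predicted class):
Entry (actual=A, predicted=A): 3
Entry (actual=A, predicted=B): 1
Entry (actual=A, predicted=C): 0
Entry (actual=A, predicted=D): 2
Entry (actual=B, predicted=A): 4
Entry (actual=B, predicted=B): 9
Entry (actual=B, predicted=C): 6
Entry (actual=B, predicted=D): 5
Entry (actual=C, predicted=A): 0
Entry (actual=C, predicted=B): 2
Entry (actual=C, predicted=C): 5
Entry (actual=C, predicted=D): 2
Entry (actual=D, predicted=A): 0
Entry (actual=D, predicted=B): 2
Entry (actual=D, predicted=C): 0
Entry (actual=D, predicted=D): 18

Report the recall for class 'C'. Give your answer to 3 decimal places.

recall = TP/(TP+FN).
C: TP=5, FN=0+2+2=4 → 5/9 = 0.5556

0.556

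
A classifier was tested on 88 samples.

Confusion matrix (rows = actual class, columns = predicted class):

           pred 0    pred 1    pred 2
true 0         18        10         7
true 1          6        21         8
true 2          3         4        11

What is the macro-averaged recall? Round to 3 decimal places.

Per-class recall (TP/(TP+FN)):
  0: TP=18, FN=10+7=17 → 18/35 = 0.5143
  1: TP=21, FN=6+8=14 → 21/35 = 0.6000
  2: TP=11, FN=3+4=7 → 11/18 = 0.6111
Macro-recall = mean = (0.5143 + 0.6000 + 0.6111) / 3 = 0.575

0.575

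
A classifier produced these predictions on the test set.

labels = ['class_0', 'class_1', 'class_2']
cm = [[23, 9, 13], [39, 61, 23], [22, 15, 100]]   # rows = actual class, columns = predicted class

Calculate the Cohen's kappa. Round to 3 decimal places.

0.387

Observed agreement pₒ = trace/N = 184/305 = 0.6033
Expected agreement pₑ = Σ (rowᵢ·colᵢ)/N² = (45·84 + 123·85 + 137·136)/305² = 0.3533
κ = (pₒ − pₑ)/(1 − pₑ) = (0.6033 − 0.3533)/(1 − 0.3533) = 0.387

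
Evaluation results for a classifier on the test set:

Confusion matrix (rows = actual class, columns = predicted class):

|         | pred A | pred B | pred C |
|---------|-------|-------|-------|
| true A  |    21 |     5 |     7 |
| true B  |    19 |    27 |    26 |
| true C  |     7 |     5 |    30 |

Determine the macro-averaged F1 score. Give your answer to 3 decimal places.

Per-class F1 score (2·TP/(2·TP+FP+FN)):
  A: TP=21, FP=19+7=26, FN=5+7=12 → 42/80 = 0.5250
  B: TP=27, FP=5+5=10, FN=19+26=45 → 54/109 = 0.4954
  C: TP=30, FP=7+26=33, FN=7+5=12 → 60/105 = 0.5714
Macro-F1 score = mean = (0.5250 + 0.4954 + 0.5714) / 3 = 0.531

0.531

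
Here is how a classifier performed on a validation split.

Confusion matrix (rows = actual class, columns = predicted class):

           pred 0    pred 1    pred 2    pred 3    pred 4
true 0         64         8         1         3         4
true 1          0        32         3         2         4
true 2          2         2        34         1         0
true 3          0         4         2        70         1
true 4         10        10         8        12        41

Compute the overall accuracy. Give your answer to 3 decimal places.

Accuracy = trace / total = (64+32+34+70+41=241) / 318 = 241/318 = 0.758

0.758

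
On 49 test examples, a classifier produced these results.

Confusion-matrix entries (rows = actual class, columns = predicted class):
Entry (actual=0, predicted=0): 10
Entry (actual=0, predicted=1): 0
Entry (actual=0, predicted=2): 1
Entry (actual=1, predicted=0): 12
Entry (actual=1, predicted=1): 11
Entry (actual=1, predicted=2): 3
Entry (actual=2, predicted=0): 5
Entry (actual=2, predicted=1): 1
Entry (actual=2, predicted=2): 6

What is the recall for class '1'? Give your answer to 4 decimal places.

recall = TP/(TP+FN).
1: TP=11, FN=12+3=15 → 11/26 = 0.42308

0.4231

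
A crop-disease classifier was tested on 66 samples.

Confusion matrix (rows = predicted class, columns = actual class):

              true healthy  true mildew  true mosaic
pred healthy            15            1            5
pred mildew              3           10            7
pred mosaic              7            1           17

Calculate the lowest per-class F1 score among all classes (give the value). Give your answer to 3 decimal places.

Per-class F1 score (2·TP/(2·TP+FP+FN)):
  healthy: TP=15, FP=1+5=6, FN=3+7=10 → 30/46 = 0.6522
  mildew: TP=10, FP=3+7=10, FN=1+1=2 → 20/32 = 0.6250
  mosaic: TP=17, FP=7+1=8, FN=5+7=12 → 34/54 = 0.6296
Lowest is class 'mildew' with F1 score = 0.625.

0.625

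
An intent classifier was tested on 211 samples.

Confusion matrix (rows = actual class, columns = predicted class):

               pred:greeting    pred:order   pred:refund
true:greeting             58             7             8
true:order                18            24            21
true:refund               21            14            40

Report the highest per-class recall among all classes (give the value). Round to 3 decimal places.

Per-class recall (TP/(TP+FN)):
  greeting: TP=58, FN=7+8=15 → 58/73 = 0.7945
  order: TP=24, FN=18+21=39 → 24/63 = 0.3810
  refund: TP=40, FN=21+14=35 → 40/75 = 0.5333
Highest is class 'greeting' with recall = 0.795.

0.795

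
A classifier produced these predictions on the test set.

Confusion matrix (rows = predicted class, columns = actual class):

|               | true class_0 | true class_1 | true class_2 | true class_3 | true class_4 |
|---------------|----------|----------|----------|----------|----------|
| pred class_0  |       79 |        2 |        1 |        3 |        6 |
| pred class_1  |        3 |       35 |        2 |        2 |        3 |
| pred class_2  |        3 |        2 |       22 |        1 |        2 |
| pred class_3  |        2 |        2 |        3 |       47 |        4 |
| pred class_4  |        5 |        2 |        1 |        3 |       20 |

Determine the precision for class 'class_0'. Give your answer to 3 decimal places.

0.868

One-vs-rest for 'class_0': TP = diagonal; FP = other classes predicted 'class_0'; FN = 'class_0' predicted as other.
precision = TP/(TP+FP).
class_0: TP=79, FP=2+1+3+6=12 → 79/91 = 0.8681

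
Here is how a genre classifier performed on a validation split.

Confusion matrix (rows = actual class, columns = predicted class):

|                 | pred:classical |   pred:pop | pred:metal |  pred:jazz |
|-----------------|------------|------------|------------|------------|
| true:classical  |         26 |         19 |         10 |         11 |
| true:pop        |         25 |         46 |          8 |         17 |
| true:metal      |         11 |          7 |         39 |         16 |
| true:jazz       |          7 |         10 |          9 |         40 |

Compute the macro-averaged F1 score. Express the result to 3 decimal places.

0.499

Per-class F1 score (2·TP/(2·TP+FP+FN)):
  classical: TP=26, FP=25+11+7=43, FN=19+10+11=40 → 52/135 = 0.3852
  pop: TP=46, FP=19+7+10=36, FN=25+8+17=50 → 92/178 = 0.5169
  metal: TP=39, FP=10+8+9=27, FN=11+7+16=34 → 78/139 = 0.5612
  jazz: TP=40, FP=11+17+16=44, FN=7+10+9=26 → 80/150 = 0.5333
Macro-F1 score = mean = (0.3852 + 0.5169 + 0.5612 + 0.5333) / 4 = 0.499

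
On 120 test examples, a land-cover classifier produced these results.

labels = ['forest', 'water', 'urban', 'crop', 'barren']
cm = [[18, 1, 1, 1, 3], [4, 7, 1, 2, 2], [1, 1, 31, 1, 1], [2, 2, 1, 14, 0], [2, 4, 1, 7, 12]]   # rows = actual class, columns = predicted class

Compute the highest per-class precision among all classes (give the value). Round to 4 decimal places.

0.8857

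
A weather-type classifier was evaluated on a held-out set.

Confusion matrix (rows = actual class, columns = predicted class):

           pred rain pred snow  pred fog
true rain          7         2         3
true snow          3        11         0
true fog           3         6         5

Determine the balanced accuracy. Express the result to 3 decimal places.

0.575

Balanced accuracy = mean of per-class recall.
  rain: recall = 7/12 = 0.5833
  snow: recall = 11/14 = 0.7857
  fog: recall = 5/14 = 0.3571
Mean = (0.5833 + 0.7857 + 0.3571) / 3 = 0.575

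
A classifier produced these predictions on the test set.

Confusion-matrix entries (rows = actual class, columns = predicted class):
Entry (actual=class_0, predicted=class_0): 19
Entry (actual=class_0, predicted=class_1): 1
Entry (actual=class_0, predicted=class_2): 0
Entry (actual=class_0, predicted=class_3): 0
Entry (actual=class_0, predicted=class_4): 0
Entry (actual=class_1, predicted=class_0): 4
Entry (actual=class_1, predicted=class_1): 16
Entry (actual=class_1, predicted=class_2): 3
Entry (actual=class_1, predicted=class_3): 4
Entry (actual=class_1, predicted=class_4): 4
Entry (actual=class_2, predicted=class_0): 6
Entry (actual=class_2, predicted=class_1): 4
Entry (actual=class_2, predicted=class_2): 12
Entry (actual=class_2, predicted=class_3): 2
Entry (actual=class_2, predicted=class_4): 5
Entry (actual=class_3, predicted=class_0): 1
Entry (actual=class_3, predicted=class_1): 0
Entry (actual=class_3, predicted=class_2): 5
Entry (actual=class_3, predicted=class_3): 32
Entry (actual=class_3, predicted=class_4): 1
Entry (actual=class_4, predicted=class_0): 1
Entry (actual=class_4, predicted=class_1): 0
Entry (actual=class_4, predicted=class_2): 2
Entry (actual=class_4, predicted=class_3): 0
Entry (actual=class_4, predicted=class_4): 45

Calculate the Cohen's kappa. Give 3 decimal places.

0.671

Observed agreement pₒ = trace/N = 124/167 = 0.7425
Expected agreement pₑ = Σ (rowᵢ·colᵢ)/N² = (20·31 + 31·21 + 29·22 + 39·38 + 48·55)/167² = 0.2163
κ = (pₒ − pₑ)/(1 − pₑ) = (0.7425 − 0.2163)/(1 − 0.2163) = 0.671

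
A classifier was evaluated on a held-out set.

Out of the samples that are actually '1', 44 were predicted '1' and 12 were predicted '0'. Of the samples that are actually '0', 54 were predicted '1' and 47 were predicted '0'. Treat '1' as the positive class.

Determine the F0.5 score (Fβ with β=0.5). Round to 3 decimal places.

Fβ = (1+β²)·TP / ((1+β²)·TP + β²·FN + FP), with β²=1/4
= 1.25·44 / (1.25·44 + 0.25·12 + 54) = 0.491

0.491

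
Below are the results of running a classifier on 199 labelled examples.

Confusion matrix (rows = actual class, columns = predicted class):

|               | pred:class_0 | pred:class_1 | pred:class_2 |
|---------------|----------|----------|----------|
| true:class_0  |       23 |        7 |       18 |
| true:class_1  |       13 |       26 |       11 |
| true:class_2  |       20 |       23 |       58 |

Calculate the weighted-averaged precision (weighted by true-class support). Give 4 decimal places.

0.5541

Per-class precision (TP/(TP+FP)):
  class_0: TP=23, FP=13+20=33 → 23/56 = 0.41071
  class_1: TP=26, FP=7+23=30 → 26/56 = 0.46429
  class_2: TP=58, FP=18+11=29 → 58/87 = 0.66667
Weighted-precision = Σ (supportᵢ/N)·precisionᵢ with N=199: (48/199)·0.41071 + (50/199)·0.46429 + (101/199)·0.66667 = 0.5541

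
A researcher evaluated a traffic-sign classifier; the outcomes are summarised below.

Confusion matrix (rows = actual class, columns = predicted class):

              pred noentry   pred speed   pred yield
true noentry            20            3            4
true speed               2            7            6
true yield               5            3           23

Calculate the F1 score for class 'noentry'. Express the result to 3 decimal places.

0.741

F1 score = 2·TP/(2·TP+FP+FN).
noentry: TP=20, FP=2+5=7, FN=3+4=7 → 40/54 = 0.7407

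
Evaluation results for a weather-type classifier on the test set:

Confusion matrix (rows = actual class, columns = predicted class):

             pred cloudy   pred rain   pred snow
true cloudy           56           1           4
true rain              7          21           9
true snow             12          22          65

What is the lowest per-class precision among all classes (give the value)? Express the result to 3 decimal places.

0.477

Per-class precision (TP/(TP+FP)):
  cloudy: TP=56, FP=7+12=19 → 56/75 = 0.7467
  rain: TP=21, FP=1+22=23 → 21/44 = 0.4773
  snow: TP=65, FP=4+9=13 → 65/78 = 0.8333
Lowest is class 'rain' with precision = 0.477.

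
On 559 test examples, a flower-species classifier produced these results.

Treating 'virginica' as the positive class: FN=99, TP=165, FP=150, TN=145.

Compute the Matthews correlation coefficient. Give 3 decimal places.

0.117

MCC = (TP·TN − FP·FN) / √((TP+FP)(TP+FN)(TN+FP)(TN+FN))
Numerator = 165·145 − 150·99 = 9075
Denominator = √(315·264·295·244) = √5985856800 = 77368.3191
MCC = 9075 / 77368.3191 = 0.117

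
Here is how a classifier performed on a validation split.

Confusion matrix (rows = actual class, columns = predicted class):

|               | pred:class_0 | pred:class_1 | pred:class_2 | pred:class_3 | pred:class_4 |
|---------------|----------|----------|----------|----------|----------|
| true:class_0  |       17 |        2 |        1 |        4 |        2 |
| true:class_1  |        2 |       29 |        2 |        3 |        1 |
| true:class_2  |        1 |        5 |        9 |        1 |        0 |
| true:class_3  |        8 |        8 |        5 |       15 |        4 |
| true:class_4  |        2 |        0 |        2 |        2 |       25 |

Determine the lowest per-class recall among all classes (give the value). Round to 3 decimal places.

0.375

Per-class recall (TP/(TP+FN)):
  class_0: TP=17, FN=2+1+4+2=9 → 17/26 = 0.6538
  class_1: TP=29, FN=2+2+3+1=8 → 29/37 = 0.7838
  class_2: TP=9, FN=1+5+1+0=7 → 9/16 = 0.5625
  class_3: TP=15, FN=8+8+5+4=25 → 15/40 = 0.3750
  class_4: TP=25, FN=2+0+2+2=6 → 25/31 = 0.8065
Lowest is class 'class_3' with recall = 0.375.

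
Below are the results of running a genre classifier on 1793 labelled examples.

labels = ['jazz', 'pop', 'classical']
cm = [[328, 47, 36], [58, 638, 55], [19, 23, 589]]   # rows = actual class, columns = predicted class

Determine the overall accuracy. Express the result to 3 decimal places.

0.867

Accuracy = trace / total = (328+638+589=1555) / 1793 = 1555/1793 = 0.867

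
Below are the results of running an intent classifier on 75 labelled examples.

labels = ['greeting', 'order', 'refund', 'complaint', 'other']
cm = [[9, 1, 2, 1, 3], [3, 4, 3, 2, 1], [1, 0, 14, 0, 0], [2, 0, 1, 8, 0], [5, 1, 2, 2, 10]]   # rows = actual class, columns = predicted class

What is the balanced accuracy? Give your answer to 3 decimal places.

Balanced accuracy = mean of per-class recall.
  greeting: recall = 9/16 = 0.5625
  order: recall = 4/13 = 0.3077
  refund: recall = 14/15 = 0.9333
  complaint: recall = 8/11 = 0.7273
  other: recall = 10/20 = 0.5000
Mean = (0.5625 + 0.3077 + 0.9333 + 0.7273 + 0.5000) / 5 = 0.606

0.606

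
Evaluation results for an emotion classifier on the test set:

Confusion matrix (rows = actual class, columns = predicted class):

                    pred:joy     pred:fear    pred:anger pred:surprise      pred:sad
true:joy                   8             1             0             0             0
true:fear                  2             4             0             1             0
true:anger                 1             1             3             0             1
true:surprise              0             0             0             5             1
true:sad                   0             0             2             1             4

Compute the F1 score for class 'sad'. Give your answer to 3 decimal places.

0.615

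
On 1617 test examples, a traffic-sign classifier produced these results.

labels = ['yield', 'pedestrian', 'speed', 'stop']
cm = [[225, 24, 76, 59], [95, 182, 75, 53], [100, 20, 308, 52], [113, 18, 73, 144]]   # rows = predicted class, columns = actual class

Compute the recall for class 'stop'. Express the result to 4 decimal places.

0.4675

Take TP from the diagonal, FP from the rest of the 'stop' prediction marginal, FN from the rest of the 'stop' actual marginal.
recall = TP/(TP+FN).
stop: TP=144, FN=59+53+52=164 → 144/308 = 0.46753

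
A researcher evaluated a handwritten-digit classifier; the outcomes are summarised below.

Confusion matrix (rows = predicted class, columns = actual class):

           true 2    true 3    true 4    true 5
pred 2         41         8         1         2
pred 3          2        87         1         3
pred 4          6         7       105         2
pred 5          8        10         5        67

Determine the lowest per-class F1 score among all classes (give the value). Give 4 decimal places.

0.7523

Per-class F1 score (2·TP/(2·TP+FP+FN)):
  2: TP=41, FP=8+1+2=11, FN=2+6+8=16 → 82/109 = 0.75229
  3: TP=87, FP=2+1+3=6, FN=8+7+10=25 → 174/205 = 0.84878
  4: TP=105, FP=6+7+2=15, FN=1+1+5=7 → 210/232 = 0.90517
  5: TP=67, FP=8+10+5=23, FN=2+3+2=7 → 134/164 = 0.81707
Lowest is class '2' with F1 score = 0.7523.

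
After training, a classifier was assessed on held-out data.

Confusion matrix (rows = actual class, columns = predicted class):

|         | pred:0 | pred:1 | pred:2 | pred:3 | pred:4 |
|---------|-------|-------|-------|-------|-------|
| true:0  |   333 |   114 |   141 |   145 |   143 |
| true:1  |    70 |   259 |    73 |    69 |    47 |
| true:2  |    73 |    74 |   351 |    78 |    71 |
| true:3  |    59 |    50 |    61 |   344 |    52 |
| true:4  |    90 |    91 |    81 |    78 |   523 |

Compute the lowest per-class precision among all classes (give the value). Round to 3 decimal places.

0.440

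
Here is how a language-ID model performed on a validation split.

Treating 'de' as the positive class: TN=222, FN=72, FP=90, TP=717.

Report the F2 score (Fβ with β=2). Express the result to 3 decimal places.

0.905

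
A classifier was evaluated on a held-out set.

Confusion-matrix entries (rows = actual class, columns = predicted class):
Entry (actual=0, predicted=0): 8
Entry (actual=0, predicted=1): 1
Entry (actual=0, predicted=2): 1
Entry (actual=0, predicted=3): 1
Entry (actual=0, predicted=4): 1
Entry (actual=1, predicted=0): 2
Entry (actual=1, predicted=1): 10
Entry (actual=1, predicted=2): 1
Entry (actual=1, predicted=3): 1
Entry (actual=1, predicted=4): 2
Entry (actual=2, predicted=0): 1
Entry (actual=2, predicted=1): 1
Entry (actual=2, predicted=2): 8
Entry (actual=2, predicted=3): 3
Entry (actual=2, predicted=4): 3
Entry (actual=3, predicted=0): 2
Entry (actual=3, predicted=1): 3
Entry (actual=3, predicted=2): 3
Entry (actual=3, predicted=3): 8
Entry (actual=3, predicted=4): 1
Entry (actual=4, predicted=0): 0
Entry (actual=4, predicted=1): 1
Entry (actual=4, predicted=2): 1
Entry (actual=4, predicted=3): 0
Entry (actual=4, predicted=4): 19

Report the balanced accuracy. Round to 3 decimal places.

Balanced accuracy = mean of per-class recall.
  0: recall = 8/12 = 0.6667
  1: recall = 10/16 = 0.6250
  2: recall = 8/16 = 0.5000
  3: recall = 8/17 = 0.4706
  4: recall = 19/21 = 0.9048
Mean = (0.6667 + 0.6250 + 0.5000 + 0.4706 + 0.9048) / 5 = 0.633

0.633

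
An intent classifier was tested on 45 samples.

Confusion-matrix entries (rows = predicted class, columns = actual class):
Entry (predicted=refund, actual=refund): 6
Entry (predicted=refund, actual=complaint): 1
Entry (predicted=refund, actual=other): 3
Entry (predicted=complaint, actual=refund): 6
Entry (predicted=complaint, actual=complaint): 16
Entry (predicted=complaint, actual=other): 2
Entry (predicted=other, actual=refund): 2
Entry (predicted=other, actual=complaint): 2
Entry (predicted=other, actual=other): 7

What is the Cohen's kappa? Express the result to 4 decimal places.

Observed agreement pₒ = trace/N = 29/45 = 0.64444
Expected agreement pₑ = Σ (rowᵢ·colᵢ)/N² = (14·10 + 19·24 + 12·11)/45² = 0.35951
κ = (pₒ − pₑ)/(1 − pₑ) = (0.64444 − 0.35951)/(1 − 0.35951) = 0.4449

0.4449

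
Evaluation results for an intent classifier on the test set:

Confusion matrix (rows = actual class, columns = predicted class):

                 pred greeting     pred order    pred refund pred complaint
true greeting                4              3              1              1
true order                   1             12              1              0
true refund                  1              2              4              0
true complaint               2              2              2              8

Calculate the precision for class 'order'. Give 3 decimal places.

precision = TP/(TP+FP).
order: TP=12, FP=3+2+2=7 → 12/19 = 0.6316

0.632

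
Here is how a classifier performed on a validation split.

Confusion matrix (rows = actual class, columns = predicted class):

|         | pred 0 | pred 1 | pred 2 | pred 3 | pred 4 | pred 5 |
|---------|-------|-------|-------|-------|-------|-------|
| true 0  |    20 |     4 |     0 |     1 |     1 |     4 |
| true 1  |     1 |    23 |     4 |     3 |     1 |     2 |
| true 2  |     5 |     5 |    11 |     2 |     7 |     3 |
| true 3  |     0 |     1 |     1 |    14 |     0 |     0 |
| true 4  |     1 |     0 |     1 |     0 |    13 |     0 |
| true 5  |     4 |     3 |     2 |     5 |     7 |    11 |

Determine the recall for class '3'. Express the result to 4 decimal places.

Take TP from the diagonal, FP from the rest of the '3' prediction marginal, FN from the rest of the '3' actual marginal.
recall = TP/(TP+FN).
3: TP=14, FN=0+1+1+0+0=2 → 14/16 = 0.87500

0.8750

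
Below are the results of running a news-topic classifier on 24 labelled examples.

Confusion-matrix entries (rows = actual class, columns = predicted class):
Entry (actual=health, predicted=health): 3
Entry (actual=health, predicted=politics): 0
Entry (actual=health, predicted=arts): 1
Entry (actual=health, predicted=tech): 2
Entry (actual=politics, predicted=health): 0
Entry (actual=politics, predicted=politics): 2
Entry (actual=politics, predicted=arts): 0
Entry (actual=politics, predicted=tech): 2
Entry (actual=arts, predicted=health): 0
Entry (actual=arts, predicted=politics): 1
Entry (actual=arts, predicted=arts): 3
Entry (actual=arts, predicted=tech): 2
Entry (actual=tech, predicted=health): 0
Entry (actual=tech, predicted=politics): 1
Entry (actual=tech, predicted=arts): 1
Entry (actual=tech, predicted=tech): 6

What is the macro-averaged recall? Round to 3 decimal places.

0.563

Per-class recall (TP/(TP+FN)):
  health: TP=3, FN=0+1+2=3 → 3/6 = 0.5000
  politics: TP=2, FN=0+0+2=2 → 2/4 = 0.5000
  arts: TP=3, FN=0+1+2=3 → 3/6 = 0.5000
  tech: TP=6, FN=0+1+1=2 → 6/8 = 0.7500
Macro-recall = mean = (0.5000 + 0.5000 + 0.5000 + 0.7500) / 4 = 0.563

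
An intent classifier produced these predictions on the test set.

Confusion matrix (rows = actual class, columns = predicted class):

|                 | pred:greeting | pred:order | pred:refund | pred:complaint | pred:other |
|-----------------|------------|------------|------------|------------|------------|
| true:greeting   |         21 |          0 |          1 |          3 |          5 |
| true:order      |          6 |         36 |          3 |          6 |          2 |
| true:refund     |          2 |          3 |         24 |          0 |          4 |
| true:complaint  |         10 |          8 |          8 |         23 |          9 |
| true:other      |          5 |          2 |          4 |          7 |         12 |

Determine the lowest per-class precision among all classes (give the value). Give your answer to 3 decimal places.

0.375

Per-class precision (TP/(TP+FP)):
  greeting: TP=21, FP=6+2+10+5=23 → 21/44 = 0.4773
  order: TP=36, FP=0+3+8+2=13 → 36/49 = 0.7347
  refund: TP=24, FP=1+3+8+4=16 → 24/40 = 0.6000
  complaint: TP=23, FP=3+6+0+7=16 → 23/39 = 0.5897
  other: TP=12, FP=5+2+4+9=20 → 12/32 = 0.3750
Lowest is class 'other' with precision = 0.375.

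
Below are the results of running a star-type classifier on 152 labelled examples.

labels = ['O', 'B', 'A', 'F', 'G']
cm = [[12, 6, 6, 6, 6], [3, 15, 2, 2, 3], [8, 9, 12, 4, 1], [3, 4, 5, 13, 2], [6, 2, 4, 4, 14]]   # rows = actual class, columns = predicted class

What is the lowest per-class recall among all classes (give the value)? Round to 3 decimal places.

0.333

Per-class recall (TP/(TP+FN)):
  O: TP=12, FN=6+6+6+6=24 → 12/36 = 0.3333
  B: TP=15, FN=3+2+2+3=10 → 15/25 = 0.6000
  A: TP=12, FN=8+9+4+1=22 → 12/34 = 0.3529
  F: TP=13, FN=3+4+5+2=14 → 13/27 = 0.4815
  G: TP=14, FN=6+2+4+4=16 → 14/30 = 0.4667
Lowest is class 'O' with recall = 0.333.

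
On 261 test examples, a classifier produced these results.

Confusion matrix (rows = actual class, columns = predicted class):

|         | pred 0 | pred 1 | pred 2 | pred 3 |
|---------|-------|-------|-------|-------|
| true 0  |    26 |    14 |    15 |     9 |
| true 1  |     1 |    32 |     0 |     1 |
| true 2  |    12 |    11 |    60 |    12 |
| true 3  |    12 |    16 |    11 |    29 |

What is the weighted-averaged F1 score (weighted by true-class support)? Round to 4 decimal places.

0.5571

Per-class F1 score (2·TP/(2·TP+FP+FN)):
  0: TP=26, FP=1+12+12=25, FN=14+15+9=38 → 52/115 = 0.45217
  1: TP=32, FP=14+11+16=41, FN=1+0+1=2 → 64/107 = 0.59813
  2: TP=60, FP=15+0+11=26, FN=12+11+12=35 → 120/181 = 0.66298
  3: TP=29, FP=9+1+12=22, FN=12+16+11=39 → 58/119 = 0.48739
Weighted-F1 score = Σ (supportᵢ/N)·F1 scoreᵢ with N=261: (64/261)·0.45217 + (34/261)·0.59813 + (95/261)·0.66298 + (68/261)·0.48739 = 0.5571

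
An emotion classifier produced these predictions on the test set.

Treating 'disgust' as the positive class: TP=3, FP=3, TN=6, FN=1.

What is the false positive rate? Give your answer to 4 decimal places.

FPR = FP/(FP+TN) = 3/(3+6) = 0.3333

0.3333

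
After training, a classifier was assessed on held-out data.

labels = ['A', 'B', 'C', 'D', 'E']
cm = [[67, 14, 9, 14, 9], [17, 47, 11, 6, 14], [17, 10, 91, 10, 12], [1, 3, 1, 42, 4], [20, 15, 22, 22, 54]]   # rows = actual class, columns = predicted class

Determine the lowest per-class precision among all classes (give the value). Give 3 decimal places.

Per-class precision (TP/(TP+FP)):
  A: TP=67, FP=17+17+1+20=55 → 67/122 = 0.5492
  B: TP=47, FP=14+10+3+15=42 → 47/89 = 0.5281
  C: TP=91, FP=9+11+1+22=43 → 91/134 = 0.6791
  D: TP=42, FP=14+6+10+22=52 → 42/94 = 0.4468
  E: TP=54, FP=9+14+12+4=39 → 54/93 = 0.5806
Lowest is class 'D' with precision = 0.447.

0.447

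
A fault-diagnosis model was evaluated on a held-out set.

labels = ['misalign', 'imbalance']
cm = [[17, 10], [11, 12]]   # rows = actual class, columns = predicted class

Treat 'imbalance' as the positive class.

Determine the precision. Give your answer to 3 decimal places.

0.545

Precision = TP/(TP+FP) = 12/(12+10) = 12/22 = 0.545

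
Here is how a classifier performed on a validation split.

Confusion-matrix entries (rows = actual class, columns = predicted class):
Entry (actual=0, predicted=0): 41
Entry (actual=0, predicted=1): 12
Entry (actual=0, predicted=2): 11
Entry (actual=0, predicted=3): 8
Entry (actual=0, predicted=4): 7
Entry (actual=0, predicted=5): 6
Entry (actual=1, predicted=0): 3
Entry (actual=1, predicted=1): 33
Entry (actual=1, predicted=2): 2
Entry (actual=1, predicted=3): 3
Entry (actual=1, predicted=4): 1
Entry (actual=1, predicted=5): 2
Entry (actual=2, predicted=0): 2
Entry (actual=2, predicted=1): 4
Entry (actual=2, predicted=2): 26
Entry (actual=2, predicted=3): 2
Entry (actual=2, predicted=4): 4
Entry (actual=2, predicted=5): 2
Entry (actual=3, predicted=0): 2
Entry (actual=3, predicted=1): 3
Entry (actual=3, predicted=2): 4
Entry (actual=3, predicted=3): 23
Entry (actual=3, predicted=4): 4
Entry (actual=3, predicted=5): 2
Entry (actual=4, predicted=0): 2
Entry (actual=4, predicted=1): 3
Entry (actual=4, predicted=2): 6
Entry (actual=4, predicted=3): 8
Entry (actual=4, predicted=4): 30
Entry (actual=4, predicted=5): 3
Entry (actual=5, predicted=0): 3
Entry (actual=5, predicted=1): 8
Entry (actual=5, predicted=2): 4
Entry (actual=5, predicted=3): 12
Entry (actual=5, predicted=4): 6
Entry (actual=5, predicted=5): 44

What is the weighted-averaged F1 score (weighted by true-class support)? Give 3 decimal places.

0.591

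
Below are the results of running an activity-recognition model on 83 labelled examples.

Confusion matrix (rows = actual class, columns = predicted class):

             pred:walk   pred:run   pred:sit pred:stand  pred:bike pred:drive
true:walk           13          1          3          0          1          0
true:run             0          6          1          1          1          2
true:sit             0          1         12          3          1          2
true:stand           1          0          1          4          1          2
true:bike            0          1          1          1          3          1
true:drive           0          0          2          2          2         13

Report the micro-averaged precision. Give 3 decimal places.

Micro-averaging pools counts across classes: ΣTP=51, ΣFP=32, ΣFN=32.
Micro-precision = TP/(TP+FP) on pooled counts = 0.614 (equals overall accuracy in single-label multiclass).

0.614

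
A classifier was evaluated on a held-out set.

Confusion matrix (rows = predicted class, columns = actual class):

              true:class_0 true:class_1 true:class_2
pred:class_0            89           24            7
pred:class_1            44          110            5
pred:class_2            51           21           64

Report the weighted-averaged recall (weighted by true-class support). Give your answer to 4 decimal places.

Per-class recall (TP/(TP+FN)):
  class_0: TP=89, FN=44+51=95 → 89/184 = 0.48370
  class_1: TP=110, FN=24+21=45 → 110/155 = 0.70968
  class_2: TP=64, FN=7+5=12 → 64/76 = 0.84211
Weighted-recall = Σ (supportᵢ/N)·recallᵢ with N=415: (184/415)·0.48370 + (155/415)·0.70968 + (76/415)·0.84211 = 0.6337

0.6337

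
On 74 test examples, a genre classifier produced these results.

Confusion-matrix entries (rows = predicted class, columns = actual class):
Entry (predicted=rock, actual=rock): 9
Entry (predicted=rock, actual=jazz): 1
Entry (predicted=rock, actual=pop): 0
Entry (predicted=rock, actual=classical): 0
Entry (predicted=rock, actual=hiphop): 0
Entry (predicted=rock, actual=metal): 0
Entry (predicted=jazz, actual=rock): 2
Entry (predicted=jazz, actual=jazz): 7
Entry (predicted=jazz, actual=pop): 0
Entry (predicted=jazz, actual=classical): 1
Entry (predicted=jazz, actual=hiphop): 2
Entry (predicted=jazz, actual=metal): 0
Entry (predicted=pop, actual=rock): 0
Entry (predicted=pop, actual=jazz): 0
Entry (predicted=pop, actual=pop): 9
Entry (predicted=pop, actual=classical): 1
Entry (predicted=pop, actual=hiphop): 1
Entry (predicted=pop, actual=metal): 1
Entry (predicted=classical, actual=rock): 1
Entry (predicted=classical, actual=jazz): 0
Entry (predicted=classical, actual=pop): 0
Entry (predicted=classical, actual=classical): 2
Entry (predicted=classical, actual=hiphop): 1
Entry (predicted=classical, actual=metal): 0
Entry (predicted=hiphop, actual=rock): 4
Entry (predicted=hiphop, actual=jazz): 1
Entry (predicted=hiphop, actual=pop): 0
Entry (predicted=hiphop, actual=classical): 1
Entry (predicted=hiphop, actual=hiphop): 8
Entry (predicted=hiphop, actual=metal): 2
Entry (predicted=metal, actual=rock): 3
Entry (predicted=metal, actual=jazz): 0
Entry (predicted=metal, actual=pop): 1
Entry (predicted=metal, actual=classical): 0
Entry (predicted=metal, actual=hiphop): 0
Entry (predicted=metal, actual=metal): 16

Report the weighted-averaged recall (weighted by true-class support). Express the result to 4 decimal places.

0.6892

Per-class recall (TP/(TP+FN)):
  rock: TP=9, FN=2+0+1+4+3=10 → 9/19 = 0.47368
  jazz: TP=7, FN=1+0+0+1+0=2 → 7/9 = 0.77778
  pop: TP=9, FN=0+0+0+0+1=1 → 9/10 = 0.90000
  classical: TP=2, FN=0+1+1+1+0=3 → 2/5 = 0.40000
  hiphop: TP=8, FN=0+2+1+1+0=4 → 8/12 = 0.66667
  metal: TP=16, FN=0+0+1+0+2=3 → 16/19 = 0.84211
Weighted-recall = Σ (supportᵢ/N)·recallᵢ with N=74: (19/74)·0.47368 + (9/74)·0.77778 + (10/74)·0.90000 + (5/74)·0.40000 + (12/74)·0.66667 + (19/74)·0.84211 = 0.6892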